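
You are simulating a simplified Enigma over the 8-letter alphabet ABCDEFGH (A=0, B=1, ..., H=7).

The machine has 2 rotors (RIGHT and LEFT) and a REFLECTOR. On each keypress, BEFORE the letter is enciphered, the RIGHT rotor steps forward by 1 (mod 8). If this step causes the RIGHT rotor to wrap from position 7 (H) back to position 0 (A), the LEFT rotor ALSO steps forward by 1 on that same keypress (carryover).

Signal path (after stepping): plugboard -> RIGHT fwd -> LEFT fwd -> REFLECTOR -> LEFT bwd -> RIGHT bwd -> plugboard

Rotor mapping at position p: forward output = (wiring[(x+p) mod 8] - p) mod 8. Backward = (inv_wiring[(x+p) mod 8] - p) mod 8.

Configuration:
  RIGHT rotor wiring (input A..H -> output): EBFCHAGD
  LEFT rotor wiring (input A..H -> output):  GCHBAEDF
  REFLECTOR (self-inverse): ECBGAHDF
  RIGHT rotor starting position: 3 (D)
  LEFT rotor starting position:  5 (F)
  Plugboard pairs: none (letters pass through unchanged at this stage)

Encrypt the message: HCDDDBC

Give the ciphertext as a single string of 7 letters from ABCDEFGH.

Answer: CHBCHDH

Derivation:
Char 1 ('H'): step: R->4, L=5; H->plug->H->R->G->L->E->refl->A->L'->C->R'->C->plug->C
Char 2 ('C'): step: R->5, L=5; C->plug->C->R->G->L->E->refl->A->L'->C->R'->H->plug->H
Char 3 ('D'): step: R->6, L=5; D->plug->D->R->D->L->B->refl->C->L'->F->R'->B->plug->B
Char 4 ('D'): step: R->7, L=5; D->plug->D->R->G->L->E->refl->A->L'->C->R'->C->plug->C
Char 5 ('D'): step: R->0, L->6 (L advanced); D->plug->D->R->C->L->A->refl->E->L'->D->R'->H->plug->H
Char 6 ('B'): step: R->1, L=6; B->plug->B->R->E->L->B->refl->C->L'->G->R'->D->plug->D
Char 7 ('C'): step: R->2, L=6; C->plug->C->R->F->L->D->refl->G->L'->H->R'->H->plug->H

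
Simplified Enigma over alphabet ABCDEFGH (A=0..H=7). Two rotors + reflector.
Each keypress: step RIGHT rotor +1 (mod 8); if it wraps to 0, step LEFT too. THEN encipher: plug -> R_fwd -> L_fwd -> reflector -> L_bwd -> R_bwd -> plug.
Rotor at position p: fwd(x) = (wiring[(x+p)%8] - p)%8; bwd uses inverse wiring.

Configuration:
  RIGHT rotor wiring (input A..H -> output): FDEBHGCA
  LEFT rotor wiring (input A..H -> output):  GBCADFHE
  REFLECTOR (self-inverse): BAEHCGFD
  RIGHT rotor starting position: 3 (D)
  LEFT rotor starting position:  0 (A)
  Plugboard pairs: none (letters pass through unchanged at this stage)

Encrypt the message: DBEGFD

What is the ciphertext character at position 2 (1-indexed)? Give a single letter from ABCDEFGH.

Char 1 ('D'): step: R->4, L=0; D->plug->D->R->E->L->D->refl->H->L'->G->R'->C->plug->C
Char 2 ('B'): step: R->5, L=0; B->plug->B->R->F->L->F->refl->G->L'->A->R'->D->plug->D

D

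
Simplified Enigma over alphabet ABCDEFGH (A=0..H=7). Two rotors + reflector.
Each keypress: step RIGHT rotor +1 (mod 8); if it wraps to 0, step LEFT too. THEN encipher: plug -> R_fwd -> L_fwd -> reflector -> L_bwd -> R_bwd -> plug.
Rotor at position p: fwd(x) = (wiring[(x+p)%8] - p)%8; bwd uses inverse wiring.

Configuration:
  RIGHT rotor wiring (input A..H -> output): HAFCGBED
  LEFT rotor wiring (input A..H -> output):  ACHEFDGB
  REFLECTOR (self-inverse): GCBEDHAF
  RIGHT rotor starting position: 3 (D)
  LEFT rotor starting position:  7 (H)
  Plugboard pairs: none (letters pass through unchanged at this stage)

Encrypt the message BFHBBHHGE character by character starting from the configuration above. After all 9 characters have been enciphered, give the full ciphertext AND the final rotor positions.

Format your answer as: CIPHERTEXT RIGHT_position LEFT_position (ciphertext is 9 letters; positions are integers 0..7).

Char 1 ('B'): step: R->4, L=7; B->plug->B->R->F->L->G->refl->A->L'->D->R'->E->plug->E
Char 2 ('F'): step: R->5, L=7; F->plug->F->R->A->L->C->refl->B->L'->B->R'->H->plug->H
Char 3 ('H'): step: R->6, L=7; H->plug->H->R->D->L->A->refl->G->L'->F->R'->B->plug->B
Char 4 ('B'): step: R->7, L=7; B->plug->B->R->A->L->C->refl->B->L'->B->R'->C->plug->C
Char 5 ('B'): step: R->0, L->0 (L advanced); B->plug->B->R->A->L->A->refl->G->L'->G->R'->E->plug->E
Char 6 ('H'): step: R->1, L=0; H->plug->H->R->G->L->G->refl->A->L'->A->R'->E->plug->E
Char 7 ('H'): step: R->2, L=0; H->plug->H->R->G->L->G->refl->A->L'->A->R'->B->plug->B
Char 8 ('G'): step: R->3, L=0; G->plug->G->R->F->L->D->refl->E->L'->D->R'->B->plug->B
Char 9 ('E'): step: R->4, L=0; E->plug->E->R->D->L->E->refl->D->L'->F->R'->B->plug->B
Final: ciphertext=EHBCEEBBB, RIGHT=4, LEFT=0

Answer: EHBCEEBBB 4 0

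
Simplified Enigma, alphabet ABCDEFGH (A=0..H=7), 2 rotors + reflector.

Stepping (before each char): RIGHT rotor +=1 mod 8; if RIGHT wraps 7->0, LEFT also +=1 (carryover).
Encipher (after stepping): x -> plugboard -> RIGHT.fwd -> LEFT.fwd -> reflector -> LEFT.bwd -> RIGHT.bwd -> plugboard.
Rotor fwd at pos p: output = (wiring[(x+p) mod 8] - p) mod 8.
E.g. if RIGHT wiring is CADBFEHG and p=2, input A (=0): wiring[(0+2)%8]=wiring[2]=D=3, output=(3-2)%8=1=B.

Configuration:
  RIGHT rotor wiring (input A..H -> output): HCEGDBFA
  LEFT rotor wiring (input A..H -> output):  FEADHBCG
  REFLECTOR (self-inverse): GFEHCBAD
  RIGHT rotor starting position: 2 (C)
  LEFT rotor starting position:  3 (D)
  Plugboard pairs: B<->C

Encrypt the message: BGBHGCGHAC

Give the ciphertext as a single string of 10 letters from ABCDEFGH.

Answer: GHADCGEDBH

Derivation:
Char 1 ('B'): step: R->3, L=3; B->plug->C->R->G->L->B->refl->F->L'->H->R'->G->plug->G
Char 2 ('G'): step: R->4, L=3; G->plug->G->R->A->L->A->refl->G->L'->C->R'->H->plug->H
Char 3 ('B'): step: R->5, L=3; B->plug->C->R->D->L->H->refl->D->L'->E->R'->A->plug->A
Char 4 ('H'): step: R->6, L=3; H->plug->H->R->D->L->H->refl->D->L'->E->R'->D->plug->D
Char 5 ('G'): step: R->7, L=3; G->plug->G->R->C->L->G->refl->A->L'->A->R'->B->plug->C
Char 6 ('C'): step: R->0, L->4 (L advanced); C->plug->B->R->C->L->G->refl->A->L'->F->R'->G->plug->G
Char 7 ('G'): step: R->1, L=4; G->plug->G->R->H->L->H->refl->D->L'->A->R'->E->plug->E
Char 8 ('H'): step: R->2, L=4; H->plug->H->R->A->L->D->refl->H->L'->H->R'->D->plug->D
Char 9 ('A'): step: R->3, L=4; A->plug->A->R->D->L->C->refl->E->L'->G->R'->C->plug->B
Char 10 ('C'): step: R->4, L=4; C->plug->B->R->F->L->A->refl->G->L'->C->R'->H->plug->H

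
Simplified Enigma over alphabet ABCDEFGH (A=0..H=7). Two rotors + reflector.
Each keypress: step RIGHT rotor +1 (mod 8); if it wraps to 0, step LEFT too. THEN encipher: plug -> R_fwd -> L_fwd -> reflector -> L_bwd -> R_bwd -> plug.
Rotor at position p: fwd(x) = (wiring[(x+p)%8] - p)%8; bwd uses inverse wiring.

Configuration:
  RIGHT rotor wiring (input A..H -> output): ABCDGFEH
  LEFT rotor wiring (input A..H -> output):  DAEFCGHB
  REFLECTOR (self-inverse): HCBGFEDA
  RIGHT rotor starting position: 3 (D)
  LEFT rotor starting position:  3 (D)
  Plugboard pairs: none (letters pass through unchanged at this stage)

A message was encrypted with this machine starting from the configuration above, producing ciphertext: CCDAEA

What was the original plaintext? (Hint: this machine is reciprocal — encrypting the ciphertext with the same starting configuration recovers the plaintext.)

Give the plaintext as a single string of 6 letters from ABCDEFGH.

Answer: HEAFGC

Derivation:
Char 1 ('C'): step: R->4, L=3; C->plug->C->R->A->L->C->refl->B->L'->H->R'->H->plug->H
Char 2 ('C'): step: R->5, L=3; C->plug->C->R->C->L->D->refl->G->L'->E->R'->E->plug->E
Char 3 ('D'): step: R->6, L=3; D->plug->D->R->D->L->E->refl->F->L'->G->R'->A->plug->A
Char 4 ('A'): step: R->7, L=3; A->plug->A->R->A->L->C->refl->B->L'->H->R'->F->plug->F
Char 5 ('E'): step: R->0, L->4 (L advanced); E->plug->E->R->G->L->A->refl->H->L'->E->R'->G->plug->G
Char 6 ('A'): step: R->1, L=4; A->plug->A->R->A->L->G->refl->D->L'->C->R'->C->plug->C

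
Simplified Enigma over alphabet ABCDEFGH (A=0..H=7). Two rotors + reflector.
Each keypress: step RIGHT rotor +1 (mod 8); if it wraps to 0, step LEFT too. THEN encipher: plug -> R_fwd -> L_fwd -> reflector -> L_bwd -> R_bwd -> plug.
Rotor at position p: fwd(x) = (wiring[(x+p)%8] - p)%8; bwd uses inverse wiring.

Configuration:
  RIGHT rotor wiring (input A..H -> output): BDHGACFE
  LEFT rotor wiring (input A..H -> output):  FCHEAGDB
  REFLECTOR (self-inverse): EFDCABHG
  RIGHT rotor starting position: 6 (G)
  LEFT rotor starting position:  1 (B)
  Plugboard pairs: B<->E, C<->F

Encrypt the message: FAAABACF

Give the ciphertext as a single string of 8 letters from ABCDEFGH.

Char 1 ('F'): step: R->7, L=1; F->plug->C->R->E->L->F->refl->B->L'->A->R'->D->plug->D
Char 2 ('A'): step: R->0, L->2 (L advanced); A->plug->A->R->B->L->C->refl->D->L'->G->R'->D->plug->D
Char 3 ('A'): step: R->1, L=2; A->plug->A->R->C->L->G->refl->H->L'->F->R'->C->plug->F
Char 4 ('A'): step: R->2, L=2; A->plug->A->R->F->L->H->refl->G->L'->C->R'->F->plug->C
Char 5 ('B'): step: R->3, L=2; B->plug->E->R->B->L->C->refl->D->L'->G->R'->F->plug->C
Char 6 ('A'): step: R->4, L=2; A->plug->A->R->E->L->B->refl->F->L'->A->R'->D->plug->D
Char 7 ('C'): step: R->5, L=2; C->plug->F->R->C->L->G->refl->H->L'->F->R'->A->plug->A
Char 8 ('F'): step: R->6, L=2; F->plug->C->R->D->L->E->refl->A->L'->H->R'->A->plug->A

Answer: DDFCCDAA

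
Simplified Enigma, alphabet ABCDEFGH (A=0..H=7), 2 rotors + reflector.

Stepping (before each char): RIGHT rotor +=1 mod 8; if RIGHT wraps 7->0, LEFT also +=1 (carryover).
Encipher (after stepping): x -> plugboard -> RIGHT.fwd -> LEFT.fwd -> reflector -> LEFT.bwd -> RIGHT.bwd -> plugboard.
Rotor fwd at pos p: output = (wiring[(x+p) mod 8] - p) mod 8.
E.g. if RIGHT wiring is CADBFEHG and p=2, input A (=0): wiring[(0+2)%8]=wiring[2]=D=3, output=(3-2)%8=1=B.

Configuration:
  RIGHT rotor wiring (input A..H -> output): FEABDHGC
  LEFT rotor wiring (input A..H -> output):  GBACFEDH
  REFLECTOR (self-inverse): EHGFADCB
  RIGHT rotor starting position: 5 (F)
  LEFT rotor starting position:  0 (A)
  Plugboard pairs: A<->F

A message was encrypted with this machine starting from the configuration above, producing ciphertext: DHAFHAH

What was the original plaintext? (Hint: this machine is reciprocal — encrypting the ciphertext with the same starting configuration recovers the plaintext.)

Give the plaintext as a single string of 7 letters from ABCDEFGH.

Char 1 ('D'): step: R->6, L=0; D->plug->D->R->G->L->D->refl->F->L'->E->R'->B->plug->B
Char 2 ('H'): step: R->7, L=0; H->plug->H->R->H->L->H->refl->B->L'->B->R'->D->plug->D
Char 3 ('A'): step: R->0, L->1 (L advanced); A->plug->F->R->H->L->F->refl->D->L'->E->R'->B->plug->B
Char 4 ('F'): step: R->1, L=1; F->plug->A->R->D->L->E->refl->A->L'->A->R'->C->plug->C
Char 5 ('H'): step: R->2, L=1; H->plug->H->R->C->L->B->refl->H->L'->B->R'->C->plug->C
Char 6 ('A'): step: R->3, L=1; A->plug->F->R->C->L->B->refl->H->L'->B->R'->G->plug->G
Char 7 ('H'): step: R->4, L=1; H->plug->H->R->F->L->C->refl->G->L'->G->R'->D->plug->D

Answer: BDBCCGD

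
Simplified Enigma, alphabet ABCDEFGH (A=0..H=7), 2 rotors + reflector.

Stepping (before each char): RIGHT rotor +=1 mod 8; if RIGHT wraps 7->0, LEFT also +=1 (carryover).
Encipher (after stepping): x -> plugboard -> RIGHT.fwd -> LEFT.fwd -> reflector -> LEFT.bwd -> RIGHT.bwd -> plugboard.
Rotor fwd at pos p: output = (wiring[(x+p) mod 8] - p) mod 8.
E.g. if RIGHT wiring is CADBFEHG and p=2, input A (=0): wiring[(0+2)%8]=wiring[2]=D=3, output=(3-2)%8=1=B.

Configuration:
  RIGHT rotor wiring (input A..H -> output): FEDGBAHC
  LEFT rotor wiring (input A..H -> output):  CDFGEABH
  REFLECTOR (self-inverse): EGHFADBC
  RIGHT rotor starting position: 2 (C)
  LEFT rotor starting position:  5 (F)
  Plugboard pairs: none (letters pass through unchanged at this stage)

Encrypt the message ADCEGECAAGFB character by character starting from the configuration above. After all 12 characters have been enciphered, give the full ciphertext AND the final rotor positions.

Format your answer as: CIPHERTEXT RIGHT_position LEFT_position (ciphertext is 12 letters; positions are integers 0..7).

Answer: HBGACDBDHBGC 6 6

Derivation:
Char 1 ('A'): step: R->3, L=5; A->plug->A->R->D->L->F->refl->D->L'->A->R'->H->plug->H
Char 2 ('D'): step: R->4, L=5; D->plug->D->R->G->L->B->refl->G->L'->E->R'->B->plug->B
Char 3 ('C'): step: R->5, L=5; C->plug->C->R->F->L->A->refl->E->L'->B->R'->G->plug->G
Char 4 ('E'): step: R->6, L=5; E->plug->E->R->F->L->A->refl->E->L'->B->R'->A->plug->A
Char 5 ('G'): step: R->7, L=5; G->plug->G->R->B->L->E->refl->A->L'->F->R'->C->plug->C
Char 6 ('E'): step: R->0, L->6 (L advanced); E->plug->E->R->B->L->B->refl->G->L'->G->R'->D->plug->D
Char 7 ('C'): step: R->1, L=6; C->plug->C->R->F->L->A->refl->E->L'->C->R'->B->plug->B
Char 8 ('A'): step: R->2, L=6; A->plug->A->R->B->L->B->refl->G->L'->G->R'->D->plug->D
Char 9 ('A'): step: R->3, L=6; A->plug->A->R->D->L->F->refl->D->L'->A->R'->H->plug->H
Char 10 ('G'): step: R->4, L=6; G->plug->G->R->H->L->C->refl->H->L'->E->R'->B->plug->B
Char 11 ('F'): step: R->5, L=6; F->plug->F->R->G->L->G->refl->B->L'->B->R'->G->plug->G
Char 12 ('B'): step: R->6, L=6; B->plug->B->R->E->L->H->refl->C->L'->H->R'->C->plug->C
Final: ciphertext=HBGACDBDHBGC, RIGHT=6, LEFT=6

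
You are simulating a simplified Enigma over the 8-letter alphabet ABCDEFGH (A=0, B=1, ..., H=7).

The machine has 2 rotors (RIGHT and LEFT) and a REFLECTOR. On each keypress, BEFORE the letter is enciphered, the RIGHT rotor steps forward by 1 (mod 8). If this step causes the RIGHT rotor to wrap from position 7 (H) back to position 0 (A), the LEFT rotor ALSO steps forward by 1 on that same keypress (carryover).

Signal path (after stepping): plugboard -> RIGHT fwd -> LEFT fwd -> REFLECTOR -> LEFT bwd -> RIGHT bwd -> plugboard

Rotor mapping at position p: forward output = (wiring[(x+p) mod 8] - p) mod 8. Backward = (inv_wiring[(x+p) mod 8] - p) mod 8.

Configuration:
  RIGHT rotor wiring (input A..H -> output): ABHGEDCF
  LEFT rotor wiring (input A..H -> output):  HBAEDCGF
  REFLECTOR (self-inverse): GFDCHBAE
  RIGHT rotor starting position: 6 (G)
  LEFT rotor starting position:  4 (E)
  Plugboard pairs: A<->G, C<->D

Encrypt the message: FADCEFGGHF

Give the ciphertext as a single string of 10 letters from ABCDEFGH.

Char 1 ('F'): step: R->7, L=4; F->plug->F->R->F->L->F->refl->B->L'->D->R'->H->plug->H
Char 2 ('A'): step: R->0, L->5 (L advanced); A->plug->G->R->C->L->A->refl->G->L'->H->R'->C->plug->D
Char 3 ('D'): step: R->1, L=5; D->plug->C->R->F->L->D->refl->C->L'->D->R'->D->plug->C
Char 4 ('C'): step: R->2, L=5; C->plug->D->R->B->L->B->refl->F->L'->A->R'->E->plug->E
Char 5 ('E'): step: R->3, L=5; E->plug->E->R->C->L->A->refl->G->L'->H->R'->D->plug->C
Char 6 ('F'): step: R->4, L=5; F->plug->F->R->F->L->D->refl->C->L'->D->R'->G->plug->A
Char 7 ('G'): step: R->5, L=5; G->plug->A->R->G->L->H->refl->E->L'->E->R'->E->plug->E
Char 8 ('G'): step: R->6, L=5; G->plug->A->R->E->L->E->refl->H->L'->G->R'->G->plug->A
Char 9 ('H'): step: R->7, L=5; H->plug->H->R->D->L->C->refl->D->L'->F->R'->F->plug->F
Char 10 ('F'): step: R->0, L->6 (L advanced); F->plug->F->R->D->L->D->refl->C->L'->E->R'->E->plug->E

Answer: HDCECAEAFE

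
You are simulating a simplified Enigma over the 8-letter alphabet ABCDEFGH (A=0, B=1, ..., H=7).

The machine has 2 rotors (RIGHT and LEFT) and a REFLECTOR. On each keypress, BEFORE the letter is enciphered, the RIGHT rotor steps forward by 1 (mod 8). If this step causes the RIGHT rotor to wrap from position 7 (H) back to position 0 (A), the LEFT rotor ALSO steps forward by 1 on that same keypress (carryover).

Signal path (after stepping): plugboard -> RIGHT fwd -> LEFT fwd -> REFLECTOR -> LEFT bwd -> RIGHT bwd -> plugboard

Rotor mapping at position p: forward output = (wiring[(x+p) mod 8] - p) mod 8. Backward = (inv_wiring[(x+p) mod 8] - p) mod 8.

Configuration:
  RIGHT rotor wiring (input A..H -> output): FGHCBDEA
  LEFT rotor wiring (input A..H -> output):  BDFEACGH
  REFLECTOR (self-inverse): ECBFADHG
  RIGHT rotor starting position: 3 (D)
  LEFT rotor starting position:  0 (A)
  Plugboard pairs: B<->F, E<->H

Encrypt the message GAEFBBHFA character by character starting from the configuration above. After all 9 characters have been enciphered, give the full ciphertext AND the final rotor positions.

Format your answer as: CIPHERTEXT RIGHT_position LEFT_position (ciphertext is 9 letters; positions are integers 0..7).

Char 1 ('G'): step: R->4, L=0; G->plug->G->R->D->L->E->refl->A->L'->E->R'->D->plug->D
Char 2 ('A'): step: R->5, L=0; A->plug->A->R->G->L->G->refl->H->L'->H->R'->B->plug->F
Char 3 ('E'): step: R->6, L=0; E->plug->H->R->F->L->C->refl->B->L'->A->R'->D->plug->D
Char 4 ('F'): step: R->7, L=0; F->plug->B->R->G->L->G->refl->H->L'->H->R'->C->plug->C
Char 5 ('B'): step: R->0, L->1 (L advanced); B->plug->F->R->D->L->H->refl->G->L'->G->R'->B->plug->F
Char 6 ('B'): step: R->1, L=1; B->plug->F->R->D->L->H->refl->G->L'->G->R'->B->plug->F
Char 7 ('H'): step: R->2, L=1; H->plug->E->R->C->L->D->refl->F->L'->F->R'->A->plug->A
Char 8 ('F'): step: R->3, L=1; F->plug->B->R->G->L->G->refl->H->L'->D->R'->G->plug->G
Char 9 ('A'): step: R->4, L=1; A->plug->A->R->F->L->F->refl->D->L'->C->R'->F->plug->B
Final: ciphertext=DFDCFFAGB, RIGHT=4, LEFT=1

Answer: DFDCFFAGB 4 1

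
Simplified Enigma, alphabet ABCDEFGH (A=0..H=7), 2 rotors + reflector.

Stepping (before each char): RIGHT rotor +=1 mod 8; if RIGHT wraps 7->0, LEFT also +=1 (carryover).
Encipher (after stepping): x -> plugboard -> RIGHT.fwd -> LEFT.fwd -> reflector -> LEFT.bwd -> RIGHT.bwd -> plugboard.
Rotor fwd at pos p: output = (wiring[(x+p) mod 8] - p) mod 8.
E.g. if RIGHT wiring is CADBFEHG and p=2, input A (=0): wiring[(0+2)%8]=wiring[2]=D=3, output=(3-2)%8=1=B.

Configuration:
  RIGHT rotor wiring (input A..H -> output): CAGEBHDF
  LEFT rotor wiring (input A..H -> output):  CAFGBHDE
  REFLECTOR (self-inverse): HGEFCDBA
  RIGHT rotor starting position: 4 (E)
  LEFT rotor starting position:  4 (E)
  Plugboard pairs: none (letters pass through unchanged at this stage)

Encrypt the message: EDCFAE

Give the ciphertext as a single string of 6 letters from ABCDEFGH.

Char 1 ('E'): step: R->5, L=4; E->plug->E->R->D->L->A->refl->H->L'->C->R'->A->plug->A
Char 2 ('D'): step: R->6, L=4; D->plug->D->R->C->L->H->refl->A->L'->D->R'->G->plug->G
Char 3 ('C'): step: R->7, L=4; C->plug->C->R->B->L->D->refl->F->L'->A->R'->G->plug->G
Char 4 ('F'): step: R->0, L->5 (L advanced); F->plug->F->R->H->L->E->refl->C->L'->A->R'->B->plug->B
Char 5 ('A'): step: R->1, L=5; A->plug->A->R->H->L->E->refl->C->L'->A->R'->D->plug->D
Char 6 ('E'): step: R->2, L=5; E->plug->E->R->B->L->G->refl->B->L'->G->R'->H->plug->H

Answer: AGGBDH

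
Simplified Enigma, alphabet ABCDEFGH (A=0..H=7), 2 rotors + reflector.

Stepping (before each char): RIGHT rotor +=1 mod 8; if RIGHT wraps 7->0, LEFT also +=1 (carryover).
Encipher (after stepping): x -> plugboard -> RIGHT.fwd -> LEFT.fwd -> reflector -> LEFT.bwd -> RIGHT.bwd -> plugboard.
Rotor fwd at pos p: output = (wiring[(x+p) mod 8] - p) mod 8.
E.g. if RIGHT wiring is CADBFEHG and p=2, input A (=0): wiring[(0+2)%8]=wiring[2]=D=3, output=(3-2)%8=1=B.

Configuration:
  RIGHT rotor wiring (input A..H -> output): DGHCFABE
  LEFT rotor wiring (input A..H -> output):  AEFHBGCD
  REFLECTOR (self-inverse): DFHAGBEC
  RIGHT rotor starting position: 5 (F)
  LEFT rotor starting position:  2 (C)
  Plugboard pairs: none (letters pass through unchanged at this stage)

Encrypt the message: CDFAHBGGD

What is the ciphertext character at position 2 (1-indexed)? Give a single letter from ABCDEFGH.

Char 1 ('C'): step: R->6, L=2; C->plug->C->R->F->L->B->refl->F->L'->B->R'->E->plug->E
Char 2 ('D'): step: R->7, L=2; D->plug->D->R->A->L->D->refl->A->L'->E->R'->B->plug->B

B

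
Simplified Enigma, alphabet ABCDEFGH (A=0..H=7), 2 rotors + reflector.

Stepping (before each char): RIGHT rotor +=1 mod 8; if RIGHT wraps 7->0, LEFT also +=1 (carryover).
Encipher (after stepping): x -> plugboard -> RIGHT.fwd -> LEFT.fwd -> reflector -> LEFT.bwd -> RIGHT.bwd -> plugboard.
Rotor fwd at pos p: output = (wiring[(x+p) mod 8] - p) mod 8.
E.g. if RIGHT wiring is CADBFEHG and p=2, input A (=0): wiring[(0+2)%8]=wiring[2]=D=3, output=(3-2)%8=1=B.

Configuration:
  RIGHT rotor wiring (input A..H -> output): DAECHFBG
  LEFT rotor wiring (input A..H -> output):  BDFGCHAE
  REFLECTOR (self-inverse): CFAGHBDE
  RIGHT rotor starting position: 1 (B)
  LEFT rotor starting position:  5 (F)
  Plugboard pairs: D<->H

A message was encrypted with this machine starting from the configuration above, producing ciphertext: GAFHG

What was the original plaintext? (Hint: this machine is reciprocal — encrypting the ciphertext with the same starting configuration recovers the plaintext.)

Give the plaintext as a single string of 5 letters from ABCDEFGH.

Char 1 ('G'): step: R->2, L=5; G->plug->G->R->B->L->D->refl->G->L'->E->R'->F->plug->F
Char 2 ('A'): step: R->3, L=5; A->plug->A->R->H->L->F->refl->B->L'->G->R'->D->plug->H
Char 3 ('F'): step: R->4, L=5; F->plug->F->R->E->L->G->refl->D->L'->B->R'->B->plug->B
Char 4 ('H'): step: R->5, L=5; H->plug->D->R->G->L->B->refl->F->L'->H->R'->F->plug->F
Char 5 ('G'): step: R->6, L=5; G->plug->G->R->B->L->D->refl->G->L'->E->R'->F->plug->F

Answer: FHBFF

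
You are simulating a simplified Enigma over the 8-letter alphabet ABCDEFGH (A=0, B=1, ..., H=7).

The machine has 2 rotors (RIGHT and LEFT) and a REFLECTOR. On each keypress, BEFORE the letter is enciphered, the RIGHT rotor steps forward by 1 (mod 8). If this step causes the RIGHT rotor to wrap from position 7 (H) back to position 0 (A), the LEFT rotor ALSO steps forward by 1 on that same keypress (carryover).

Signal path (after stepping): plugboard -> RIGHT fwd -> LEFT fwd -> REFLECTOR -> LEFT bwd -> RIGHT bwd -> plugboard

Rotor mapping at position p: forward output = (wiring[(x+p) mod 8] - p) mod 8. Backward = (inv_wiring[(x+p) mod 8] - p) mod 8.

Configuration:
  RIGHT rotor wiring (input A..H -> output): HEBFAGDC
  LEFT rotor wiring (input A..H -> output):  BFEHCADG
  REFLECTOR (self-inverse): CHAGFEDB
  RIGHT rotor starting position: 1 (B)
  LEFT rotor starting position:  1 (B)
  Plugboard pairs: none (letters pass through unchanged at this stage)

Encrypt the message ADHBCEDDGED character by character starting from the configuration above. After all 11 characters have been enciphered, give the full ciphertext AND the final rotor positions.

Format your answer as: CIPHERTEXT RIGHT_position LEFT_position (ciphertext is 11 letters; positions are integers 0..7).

Answer: GHBGGBCAECA 4 2

Derivation:
Char 1 ('A'): step: R->2, L=1; A->plug->A->R->H->L->A->refl->C->L'->F->R'->G->plug->G
Char 2 ('D'): step: R->3, L=1; D->plug->D->R->A->L->E->refl->F->L'->G->R'->H->plug->H
Char 3 ('H'): step: R->4, L=1; H->plug->H->R->B->L->D->refl->G->L'->C->R'->B->plug->B
Char 4 ('B'): step: R->5, L=1; B->plug->B->R->G->L->F->refl->E->L'->A->R'->G->plug->G
Char 5 ('C'): step: R->6, L=1; C->plug->C->R->B->L->D->refl->G->L'->C->R'->G->plug->G
Char 6 ('E'): step: R->7, L=1; E->plug->E->R->G->L->F->refl->E->L'->A->R'->B->plug->B
Char 7 ('D'): step: R->0, L->2 (L advanced); D->plug->D->R->F->L->E->refl->F->L'->B->R'->C->plug->C
Char 8 ('D'): step: R->1, L=2; D->plug->D->R->H->L->D->refl->G->L'->D->R'->A->plug->A
Char 9 ('G'): step: R->2, L=2; G->plug->G->R->F->L->E->refl->F->L'->B->R'->E->plug->E
Char 10 ('E'): step: R->3, L=2; E->plug->E->R->H->L->D->refl->G->L'->D->R'->C->plug->C
Char 11 ('D'): step: R->4, L=2; D->plug->D->R->G->L->H->refl->B->L'->E->R'->A->plug->A
Final: ciphertext=GHBGGBCAECA, RIGHT=4, LEFT=2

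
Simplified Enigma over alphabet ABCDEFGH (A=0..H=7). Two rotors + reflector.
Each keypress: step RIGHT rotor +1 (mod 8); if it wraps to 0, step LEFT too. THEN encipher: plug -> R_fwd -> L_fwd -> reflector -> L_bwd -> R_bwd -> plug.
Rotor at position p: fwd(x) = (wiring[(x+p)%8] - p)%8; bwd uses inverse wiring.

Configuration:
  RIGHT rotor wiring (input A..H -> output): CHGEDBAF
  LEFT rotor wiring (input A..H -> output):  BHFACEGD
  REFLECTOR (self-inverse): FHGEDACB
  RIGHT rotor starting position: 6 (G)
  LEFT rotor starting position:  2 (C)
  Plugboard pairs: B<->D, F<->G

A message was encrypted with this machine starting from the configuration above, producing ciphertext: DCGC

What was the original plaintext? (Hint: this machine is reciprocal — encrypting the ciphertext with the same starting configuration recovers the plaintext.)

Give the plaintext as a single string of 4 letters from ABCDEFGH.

Char 1 ('D'): step: R->7, L=2; D->plug->B->R->D->L->C->refl->G->L'->B->R'->H->plug->H
Char 2 ('C'): step: R->0, L->3 (L advanced); C->plug->C->R->G->L->E->refl->D->L'->D->R'->E->plug->E
Char 3 ('G'): step: R->1, L=3; G->plug->F->R->H->L->C->refl->G->L'->F->R'->B->plug->D
Char 4 ('C'): step: R->2, L=3; C->plug->C->R->B->L->H->refl->B->L'->C->R'->B->plug->D

Answer: HEDD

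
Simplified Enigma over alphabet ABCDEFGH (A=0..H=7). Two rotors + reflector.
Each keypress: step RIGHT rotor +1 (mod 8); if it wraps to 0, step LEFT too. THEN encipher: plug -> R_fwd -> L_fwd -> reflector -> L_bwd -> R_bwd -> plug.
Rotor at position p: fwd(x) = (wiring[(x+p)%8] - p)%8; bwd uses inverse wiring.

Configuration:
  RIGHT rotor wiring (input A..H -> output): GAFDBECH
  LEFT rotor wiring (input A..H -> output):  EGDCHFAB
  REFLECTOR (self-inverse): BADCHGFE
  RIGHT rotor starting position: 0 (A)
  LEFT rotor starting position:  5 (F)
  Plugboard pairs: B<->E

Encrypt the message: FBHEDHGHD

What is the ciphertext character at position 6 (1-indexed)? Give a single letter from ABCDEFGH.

Char 1 ('F'): step: R->1, L=5; F->plug->F->R->B->L->D->refl->C->L'->H->R'->A->plug->A
Char 2 ('B'): step: R->2, L=5; B->plug->E->R->A->L->A->refl->B->L'->E->R'->G->plug->G
Char 3 ('H'): step: R->3, L=5; H->plug->H->R->C->L->E->refl->H->L'->D->R'->F->plug->F
Char 4 ('E'): step: R->4, L=5; E->plug->B->R->A->L->A->refl->B->L'->E->R'->F->plug->F
Char 5 ('D'): step: R->5, L=5; D->plug->D->R->B->L->D->refl->C->L'->H->R'->A->plug->A
Char 6 ('H'): step: R->6, L=5; H->plug->H->R->G->L->F->refl->G->L'->F->R'->F->plug->F

F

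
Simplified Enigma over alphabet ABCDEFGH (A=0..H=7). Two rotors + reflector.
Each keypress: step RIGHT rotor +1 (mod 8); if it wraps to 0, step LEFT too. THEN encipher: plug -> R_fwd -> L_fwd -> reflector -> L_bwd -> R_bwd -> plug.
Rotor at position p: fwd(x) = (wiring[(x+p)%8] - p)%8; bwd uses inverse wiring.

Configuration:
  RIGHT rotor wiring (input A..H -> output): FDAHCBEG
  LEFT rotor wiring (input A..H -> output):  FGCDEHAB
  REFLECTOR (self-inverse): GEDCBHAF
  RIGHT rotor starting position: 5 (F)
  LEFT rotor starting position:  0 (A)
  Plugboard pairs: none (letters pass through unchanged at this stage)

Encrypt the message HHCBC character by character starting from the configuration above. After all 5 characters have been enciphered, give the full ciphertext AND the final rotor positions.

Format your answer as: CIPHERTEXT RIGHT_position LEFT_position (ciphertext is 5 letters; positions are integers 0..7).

Answer: EEADB 2 1

Derivation:
Char 1 ('H'): step: R->6, L=0; H->plug->H->R->D->L->D->refl->C->L'->C->R'->E->plug->E
Char 2 ('H'): step: R->7, L=0; H->plug->H->R->F->L->H->refl->F->L'->A->R'->E->plug->E
Char 3 ('C'): step: R->0, L->1 (L advanced); C->plug->C->R->A->L->F->refl->H->L'->F->R'->A->plug->A
Char 4 ('B'): step: R->1, L=1; B->plug->B->R->H->L->E->refl->B->L'->B->R'->D->plug->D
Char 5 ('C'): step: R->2, L=1; C->plug->C->R->A->L->F->refl->H->L'->F->R'->B->plug->B
Final: ciphertext=EEADB, RIGHT=2, LEFT=1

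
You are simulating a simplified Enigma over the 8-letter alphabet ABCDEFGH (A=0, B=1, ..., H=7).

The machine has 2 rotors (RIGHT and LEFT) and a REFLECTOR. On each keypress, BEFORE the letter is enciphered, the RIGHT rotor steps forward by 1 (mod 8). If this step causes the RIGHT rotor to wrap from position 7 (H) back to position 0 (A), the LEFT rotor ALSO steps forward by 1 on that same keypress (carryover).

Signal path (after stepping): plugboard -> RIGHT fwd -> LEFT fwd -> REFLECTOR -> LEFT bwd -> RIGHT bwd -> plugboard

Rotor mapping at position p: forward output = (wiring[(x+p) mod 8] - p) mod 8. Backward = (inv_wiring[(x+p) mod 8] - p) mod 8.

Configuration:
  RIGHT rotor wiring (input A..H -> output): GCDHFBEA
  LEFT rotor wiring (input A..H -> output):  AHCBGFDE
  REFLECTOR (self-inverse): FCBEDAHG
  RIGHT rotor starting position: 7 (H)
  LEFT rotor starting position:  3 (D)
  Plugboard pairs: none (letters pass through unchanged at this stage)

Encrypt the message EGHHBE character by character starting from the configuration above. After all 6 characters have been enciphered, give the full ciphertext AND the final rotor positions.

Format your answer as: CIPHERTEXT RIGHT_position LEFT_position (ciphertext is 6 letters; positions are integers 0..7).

Char 1 ('E'): step: R->0, L->4 (L advanced); E->plug->E->R->F->L->D->refl->E->L'->E->R'->G->plug->G
Char 2 ('G'): step: R->1, L=4; G->plug->G->R->H->L->F->refl->A->L'->D->R'->F->plug->F
Char 3 ('H'): step: R->2, L=4; H->plug->H->R->A->L->C->refl->B->L'->B->R'->A->plug->A
Char 4 ('H'): step: R->3, L=4; H->plug->H->R->A->L->C->refl->B->L'->B->R'->D->plug->D
Char 5 ('B'): step: R->4, L=4; B->plug->B->R->F->L->D->refl->E->L'->E->R'->D->plug->D
Char 6 ('E'): step: R->5, L=4; E->plug->E->R->F->L->D->refl->E->L'->E->R'->A->plug->A
Final: ciphertext=GFADDA, RIGHT=5, LEFT=4

Answer: GFADDA 5 4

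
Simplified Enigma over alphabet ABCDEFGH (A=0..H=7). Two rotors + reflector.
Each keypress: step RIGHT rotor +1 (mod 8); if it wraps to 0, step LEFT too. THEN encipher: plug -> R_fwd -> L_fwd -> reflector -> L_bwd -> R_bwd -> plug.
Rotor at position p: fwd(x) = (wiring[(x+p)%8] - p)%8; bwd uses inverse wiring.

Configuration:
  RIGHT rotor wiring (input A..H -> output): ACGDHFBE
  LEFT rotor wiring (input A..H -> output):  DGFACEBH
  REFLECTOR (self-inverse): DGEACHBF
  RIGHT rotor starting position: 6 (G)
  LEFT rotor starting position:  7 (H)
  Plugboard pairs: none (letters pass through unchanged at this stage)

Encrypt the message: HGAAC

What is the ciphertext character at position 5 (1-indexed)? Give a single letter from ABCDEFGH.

Char 1 ('H'): step: R->7, L=7; H->plug->H->R->C->L->H->refl->F->L'->G->R'->G->plug->G
Char 2 ('G'): step: R->0, L->0 (L advanced); G->plug->G->R->B->L->G->refl->B->L'->G->R'->C->plug->C
Char 3 ('A'): step: R->1, L=0; A->plug->A->R->B->L->G->refl->B->L'->G->R'->D->plug->D
Char 4 ('A'): step: R->2, L=0; A->plug->A->R->E->L->C->refl->E->L'->F->R'->C->plug->C
Char 5 ('C'): step: R->3, L=0; C->plug->C->R->C->L->F->refl->H->L'->H->R'->G->plug->G

G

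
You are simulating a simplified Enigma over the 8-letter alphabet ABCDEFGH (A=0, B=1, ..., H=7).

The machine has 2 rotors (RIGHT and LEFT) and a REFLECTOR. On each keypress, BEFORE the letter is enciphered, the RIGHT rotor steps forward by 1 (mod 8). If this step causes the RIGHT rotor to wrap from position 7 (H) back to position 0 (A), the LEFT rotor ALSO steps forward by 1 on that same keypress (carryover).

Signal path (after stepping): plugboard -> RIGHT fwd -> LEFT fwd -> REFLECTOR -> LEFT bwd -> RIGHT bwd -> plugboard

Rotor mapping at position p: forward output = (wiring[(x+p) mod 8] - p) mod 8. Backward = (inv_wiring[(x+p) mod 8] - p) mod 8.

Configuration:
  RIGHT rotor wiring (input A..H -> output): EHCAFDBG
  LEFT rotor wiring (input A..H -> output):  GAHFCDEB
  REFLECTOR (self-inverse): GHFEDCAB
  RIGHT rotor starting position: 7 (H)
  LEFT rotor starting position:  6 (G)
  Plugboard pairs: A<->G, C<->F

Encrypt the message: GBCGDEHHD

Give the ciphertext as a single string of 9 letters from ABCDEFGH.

Answer: CEFDGFFEA

Derivation:
Char 1 ('G'): step: R->0, L->7 (L advanced); G->plug->A->R->E->L->G->refl->A->L'->D->R'->F->plug->C
Char 2 ('B'): step: R->1, L=7; B->plug->B->R->B->L->H->refl->B->L'->C->R'->E->plug->E
Char 3 ('C'): step: R->2, L=7; C->plug->F->R->E->L->G->refl->A->L'->D->R'->C->plug->F
Char 4 ('G'): step: R->3, L=7; G->plug->A->R->F->L->D->refl->E->L'->G->R'->D->plug->D
Char 5 ('D'): step: R->4, L=7; D->plug->D->R->C->L->B->refl->H->L'->B->R'->A->plug->G
Char 6 ('E'): step: R->5, L=7; E->plug->E->R->C->L->B->refl->H->L'->B->R'->C->plug->F
Char 7 ('H'): step: R->6, L=7; H->plug->H->R->F->L->D->refl->E->L'->G->R'->C->plug->F
Char 8 ('H'): step: R->7, L=7; H->plug->H->R->C->L->B->refl->H->L'->B->R'->E->plug->E
Char 9 ('D'): step: R->0, L->0 (L advanced); D->plug->D->R->A->L->G->refl->A->L'->B->R'->G->plug->A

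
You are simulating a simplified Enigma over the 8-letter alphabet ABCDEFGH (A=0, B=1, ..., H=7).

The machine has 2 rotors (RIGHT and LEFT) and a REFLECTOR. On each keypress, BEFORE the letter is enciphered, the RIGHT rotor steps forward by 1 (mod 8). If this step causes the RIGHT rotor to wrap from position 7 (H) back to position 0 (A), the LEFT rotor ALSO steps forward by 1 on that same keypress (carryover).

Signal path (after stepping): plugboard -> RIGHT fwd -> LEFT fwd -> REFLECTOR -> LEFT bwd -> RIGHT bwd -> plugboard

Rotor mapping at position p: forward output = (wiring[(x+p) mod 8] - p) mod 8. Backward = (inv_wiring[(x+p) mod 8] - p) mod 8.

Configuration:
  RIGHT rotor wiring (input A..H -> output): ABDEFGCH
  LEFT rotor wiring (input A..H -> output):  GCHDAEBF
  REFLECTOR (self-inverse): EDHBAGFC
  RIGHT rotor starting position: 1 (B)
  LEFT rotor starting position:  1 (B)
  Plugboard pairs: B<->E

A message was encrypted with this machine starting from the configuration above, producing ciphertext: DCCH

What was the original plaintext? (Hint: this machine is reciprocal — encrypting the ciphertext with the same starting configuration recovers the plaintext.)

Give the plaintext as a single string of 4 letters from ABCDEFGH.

Char 1 ('D'): step: R->2, L=1; D->plug->D->R->E->L->D->refl->B->L'->A->R'->E->plug->B
Char 2 ('C'): step: R->3, L=1; C->plug->C->R->D->L->H->refl->C->L'->C->R'->B->plug->E
Char 3 ('C'): step: R->4, L=1; C->plug->C->R->G->L->E->refl->A->L'->F->R'->F->plug->F
Char 4 ('H'): step: R->5, L=1; H->plug->H->R->A->L->B->refl->D->L'->E->R'->E->plug->B

Answer: BEFB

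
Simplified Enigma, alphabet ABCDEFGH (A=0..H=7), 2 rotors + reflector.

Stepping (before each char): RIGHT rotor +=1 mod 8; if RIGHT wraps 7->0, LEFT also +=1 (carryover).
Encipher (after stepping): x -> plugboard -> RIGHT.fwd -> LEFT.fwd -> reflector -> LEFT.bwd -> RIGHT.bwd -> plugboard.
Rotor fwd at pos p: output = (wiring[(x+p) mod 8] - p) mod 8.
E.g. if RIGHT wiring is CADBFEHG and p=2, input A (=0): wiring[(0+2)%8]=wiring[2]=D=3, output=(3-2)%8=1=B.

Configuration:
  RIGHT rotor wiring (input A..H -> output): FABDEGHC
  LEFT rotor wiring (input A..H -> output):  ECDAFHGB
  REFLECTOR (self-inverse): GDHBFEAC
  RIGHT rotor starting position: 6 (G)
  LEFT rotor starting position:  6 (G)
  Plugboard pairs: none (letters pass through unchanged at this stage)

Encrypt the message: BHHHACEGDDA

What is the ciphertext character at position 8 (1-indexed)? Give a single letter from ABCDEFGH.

Char 1 ('B'): step: R->7, L=6; B->plug->B->R->G->L->H->refl->C->L'->F->R'->F->plug->F
Char 2 ('H'): step: R->0, L->7 (L advanced); H->plug->H->R->C->L->D->refl->B->L'->E->R'->E->plug->E
Char 3 ('H'): step: R->1, L=7; H->plug->H->R->E->L->B->refl->D->L'->C->R'->C->plug->C
Char 4 ('H'): step: R->2, L=7; H->plug->H->R->G->L->A->refl->G->L'->F->R'->E->plug->E
Char 5 ('A'): step: R->3, L=7; A->plug->A->R->A->L->C->refl->H->L'->H->R'->E->plug->E
Char 6 ('C'): step: R->4, L=7; C->plug->C->R->D->L->E->refl->F->L'->B->R'->E->plug->E
Char 7 ('E'): step: R->5, L=7; E->plug->E->R->D->L->E->refl->F->L'->B->R'->A->plug->A
Char 8 ('G'): step: R->6, L=7; G->plug->G->R->G->L->A->refl->G->L'->F->R'->F->plug->F

F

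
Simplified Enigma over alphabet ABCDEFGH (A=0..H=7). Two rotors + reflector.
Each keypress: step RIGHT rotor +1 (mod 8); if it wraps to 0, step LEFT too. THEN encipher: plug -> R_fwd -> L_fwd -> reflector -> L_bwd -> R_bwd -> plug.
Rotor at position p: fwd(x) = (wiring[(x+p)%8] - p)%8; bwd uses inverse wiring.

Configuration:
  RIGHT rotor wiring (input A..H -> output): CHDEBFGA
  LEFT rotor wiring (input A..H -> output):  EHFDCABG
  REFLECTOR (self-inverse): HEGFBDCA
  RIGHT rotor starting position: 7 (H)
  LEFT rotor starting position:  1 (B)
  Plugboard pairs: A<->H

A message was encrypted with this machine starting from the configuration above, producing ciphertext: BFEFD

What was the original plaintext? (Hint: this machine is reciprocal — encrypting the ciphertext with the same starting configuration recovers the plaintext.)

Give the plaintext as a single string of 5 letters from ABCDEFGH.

Char 1 ('B'): step: R->0, L->2 (L advanced); B->plug->B->R->H->L->F->refl->D->L'->A->R'->H->plug->A
Char 2 ('F'): step: R->1, L=2; F->plug->F->R->F->L->E->refl->B->L'->B->R'->H->plug->A
Char 3 ('E'): step: R->2, L=2; E->plug->E->R->E->L->H->refl->A->L'->C->R'->B->plug->B
Char 4 ('F'): step: R->3, L=2; F->plug->F->R->H->L->F->refl->D->L'->A->R'->H->plug->A
Char 5 ('D'): step: R->4, L=2; D->plug->D->R->E->L->H->refl->A->L'->C->R'->C->plug->C

Answer: AABAC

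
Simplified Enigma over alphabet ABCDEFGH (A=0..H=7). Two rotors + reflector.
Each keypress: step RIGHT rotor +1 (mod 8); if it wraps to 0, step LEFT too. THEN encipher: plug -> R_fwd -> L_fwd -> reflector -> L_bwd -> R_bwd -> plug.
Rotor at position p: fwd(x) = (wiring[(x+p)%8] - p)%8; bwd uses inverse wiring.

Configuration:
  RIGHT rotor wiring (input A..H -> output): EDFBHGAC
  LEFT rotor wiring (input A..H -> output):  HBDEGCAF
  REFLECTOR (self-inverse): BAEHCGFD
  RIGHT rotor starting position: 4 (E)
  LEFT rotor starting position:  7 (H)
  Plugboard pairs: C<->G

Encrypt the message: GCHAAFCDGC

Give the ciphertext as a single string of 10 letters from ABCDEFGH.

Answer: EECEGCHCBG

Derivation:
Char 1 ('G'): step: R->5, L=7; G->plug->C->R->F->L->H->refl->D->L'->G->R'->E->plug->E
Char 2 ('C'): step: R->6, L=7; C->plug->G->R->B->L->A->refl->B->L'->H->R'->E->plug->E
Char 3 ('H'): step: R->7, L=7; H->plug->H->R->B->L->A->refl->B->L'->H->R'->G->plug->C
Char 4 ('A'): step: R->0, L->0 (L advanced); A->plug->A->R->E->L->G->refl->F->L'->H->R'->E->plug->E
Char 5 ('A'): step: R->1, L=0; A->plug->A->R->C->L->D->refl->H->L'->A->R'->C->plug->G
Char 6 ('F'): step: R->2, L=0; F->plug->F->R->A->L->H->refl->D->L'->C->R'->G->plug->C
Char 7 ('C'): step: R->3, L=0; C->plug->G->R->A->L->H->refl->D->L'->C->R'->H->plug->H
Char 8 ('D'): step: R->4, L=0; D->plug->D->R->G->L->A->refl->B->L'->B->R'->G->plug->C
Char 9 ('G'): step: R->5, L=0; G->plug->C->R->F->L->C->refl->E->L'->D->R'->B->plug->B
Char 10 ('C'): step: R->6, L=0; C->plug->G->R->B->L->B->refl->A->L'->G->R'->C->plug->G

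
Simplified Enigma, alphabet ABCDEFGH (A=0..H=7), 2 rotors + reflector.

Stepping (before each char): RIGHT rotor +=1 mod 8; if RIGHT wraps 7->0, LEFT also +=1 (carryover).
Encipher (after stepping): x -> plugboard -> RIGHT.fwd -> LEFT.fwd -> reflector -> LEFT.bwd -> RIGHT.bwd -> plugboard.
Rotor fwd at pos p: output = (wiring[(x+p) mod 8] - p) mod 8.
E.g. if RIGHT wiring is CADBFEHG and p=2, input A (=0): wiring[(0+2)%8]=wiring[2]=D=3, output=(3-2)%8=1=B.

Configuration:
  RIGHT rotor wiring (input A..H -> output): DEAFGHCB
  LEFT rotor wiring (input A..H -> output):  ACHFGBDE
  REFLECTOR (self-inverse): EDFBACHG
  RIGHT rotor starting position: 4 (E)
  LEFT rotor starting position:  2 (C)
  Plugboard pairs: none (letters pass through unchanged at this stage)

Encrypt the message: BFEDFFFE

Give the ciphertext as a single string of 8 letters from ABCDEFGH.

Answer: GEHCCBHB

Derivation:
Char 1 ('B'): step: R->5, L=2; B->plug->B->R->F->L->C->refl->F->L'->A->R'->G->plug->G
Char 2 ('F'): step: R->6, L=2; F->plug->F->R->H->L->A->refl->E->L'->C->R'->E->plug->E
Char 3 ('E'): step: R->7, L=2; E->plug->E->R->G->L->G->refl->H->L'->D->R'->H->plug->H
Char 4 ('D'): step: R->0, L->3 (L advanced); D->plug->D->R->F->L->F->refl->C->L'->A->R'->C->plug->C
Char 5 ('F'): step: R->1, L=3; F->plug->F->R->B->L->D->refl->B->L'->E->R'->C->plug->C
Char 6 ('F'): step: R->2, L=3; F->plug->F->R->H->L->E->refl->A->L'->D->R'->B->plug->B
Char 7 ('F'): step: R->3, L=3; F->plug->F->R->A->L->C->refl->F->L'->F->R'->H->plug->H
Char 8 ('E'): step: R->4, L=3; E->plug->E->R->H->L->E->refl->A->L'->D->R'->B->plug->B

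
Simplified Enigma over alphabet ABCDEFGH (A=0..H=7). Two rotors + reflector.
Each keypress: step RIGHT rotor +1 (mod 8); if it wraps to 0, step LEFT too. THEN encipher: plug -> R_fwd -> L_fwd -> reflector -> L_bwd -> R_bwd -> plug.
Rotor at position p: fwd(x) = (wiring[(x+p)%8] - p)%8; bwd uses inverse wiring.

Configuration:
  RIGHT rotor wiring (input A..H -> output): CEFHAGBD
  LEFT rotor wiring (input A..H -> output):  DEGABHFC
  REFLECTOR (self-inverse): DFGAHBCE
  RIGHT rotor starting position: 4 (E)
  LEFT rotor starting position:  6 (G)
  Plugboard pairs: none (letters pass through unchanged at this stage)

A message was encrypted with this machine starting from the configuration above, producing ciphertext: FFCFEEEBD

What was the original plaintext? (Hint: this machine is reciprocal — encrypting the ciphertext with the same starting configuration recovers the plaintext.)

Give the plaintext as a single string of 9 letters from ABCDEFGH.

Char 1 ('F'): step: R->5, L=6; F->plug->F->R->A->L->H->refl->E->L'->B->R'->A->plug->A
Char 2 ('F'): step: R->6, L=6; F->plug->F->R->B->L->E->refl->H->L'->A->R'->H->plug->H
Char 3 ('C'): step: R->7, L=6; C->plug->C->R->F->L->C->refl->G->L'->D->R'->B->plug->B
Char 4 ('F'): step: R->0, L->7 (L advanced); F->plug->F->R->G->L->A->refl->D->L'->A->R'->E->plug->E
Char 5 ('E'): step: R->1, L=7; E->plug->E->R->F->L->C->refl->G->L'->H->R'->D->plug->D
Char 6 ('E'): step: R->2, L=7; E->plug->E->R->H->L->G->refl->C->L'->F->R'->B->plug->B
Char 7 ('E'): step: R->3, L=7; E->plug->E->R->A->L->D->refl->A->L'->G->R'->D->plug->D
Char 8 ('B'): step: R->4, L=7; B->plug->B->R->C->L->F->refl->B->L'->E->R'->A->plug->A
Char 9 ('D'): step: R->5, L=7; D->plug->D->R->F->L->C->refl->G->L'->H->R'->E->plug->E

Answer: AHBEDBDAE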